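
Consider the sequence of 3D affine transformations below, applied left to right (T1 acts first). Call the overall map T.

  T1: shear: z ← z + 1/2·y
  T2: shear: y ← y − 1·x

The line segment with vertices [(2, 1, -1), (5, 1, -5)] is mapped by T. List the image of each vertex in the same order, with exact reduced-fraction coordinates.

image vertices: (2, -1, -1/2), (5, -4, -9/2)

T1 shear: z ← z + 1/2·y: (2, 1, -1) → (2, 1, -1/2); (5, 1, -5) → (5, 1, -9/2)
T2 shear: y ← y − 1·x: (2, 1, -1/2) → (2, -1, -1/2); (5, 1, -9/2) → (5, -4, -9/2)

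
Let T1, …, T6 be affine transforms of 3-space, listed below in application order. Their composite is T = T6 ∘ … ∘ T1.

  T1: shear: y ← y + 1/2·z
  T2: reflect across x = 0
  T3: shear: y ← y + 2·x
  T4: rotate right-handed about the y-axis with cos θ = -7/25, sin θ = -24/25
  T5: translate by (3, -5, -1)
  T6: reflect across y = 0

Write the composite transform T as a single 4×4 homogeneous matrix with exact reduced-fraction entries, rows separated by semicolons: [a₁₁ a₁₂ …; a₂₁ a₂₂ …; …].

T1 = [1 0 0 0; 0 1 1/2 0; 0 0 1 0; 0 0 0 1]
T2·T1 = [-1 0 0 0; 0 1 1/2 0; 0 0 1 0; 0 0 0 1]
T3·…·T1 = [-1 0 0 0; -2 1 1/2 0; 0 0 1 0; 0 0 0 1]
T4·…·T1 = [7/25 0 -24/25 0; -2 1 1/2 0; -24/25 0 -7/25 0; 0 0 0 1]
T5·…·T1 = [7/25 0 -24/25 3; -2 1 1/2 -5; -24/25 0 -7/25 -1; 0 0 0 1]
T6·…·T1 = [7/25 0 -24/25 3; 2 -1 -1/2 5; -24/25 0 -7/25 -1; 0 0 0 1]

T = [7/25 0 -24/25 3; 2 -1 -1/2 5; -24/25 0 -7/25 -1; 0 0 0 1]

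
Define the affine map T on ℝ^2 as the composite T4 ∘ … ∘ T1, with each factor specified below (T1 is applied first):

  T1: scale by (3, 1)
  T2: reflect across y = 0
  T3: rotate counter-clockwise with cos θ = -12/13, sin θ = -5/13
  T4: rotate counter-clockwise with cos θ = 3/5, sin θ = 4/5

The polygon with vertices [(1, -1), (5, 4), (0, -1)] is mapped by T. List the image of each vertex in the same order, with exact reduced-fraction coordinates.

image vertices: (3/13, -41/13), (-492/65, -881/65), (63/65, -16/65)

T1 scale by (3, 1): (1, -1) → (3, -1); (5, 4) → (15, 4); (0, -1) → (0, -1)
T2 reflect across y = 0: (3, -1) → (3, 1); (15, 4) → (15, -4); (0, -1) → (0, 1)
T3 rotate counter-clockwise with cos θ = -12/13, sin θ = -5/13: (3, 1) → (-31/13, -27/13); (15, -4) → (-200/13, -27/13); (0, 1) → (5/13, -12/13)
T4 rotate counter-clockwise with cos θ = 3/5, sin θ = 4/5: (-31/13, -27/13) → (3/13, -41/13); (-200/13, -27/13) → (-492/65, -881/65); (5/13, -12/13) → (63/65, -16/65)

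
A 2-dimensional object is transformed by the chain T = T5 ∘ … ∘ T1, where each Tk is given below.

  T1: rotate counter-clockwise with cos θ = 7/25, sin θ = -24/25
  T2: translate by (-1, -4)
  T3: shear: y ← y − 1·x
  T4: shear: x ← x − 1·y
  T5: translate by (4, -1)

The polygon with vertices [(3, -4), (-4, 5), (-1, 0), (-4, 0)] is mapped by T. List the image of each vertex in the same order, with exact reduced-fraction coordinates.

image vertices: (4, -5), (203/25, -61/25), (112/25, -69/25), (-2/25, 24/25)

T1 rotate counter-clockwise with cos θ = 7/25, sin θ = -24/25: (3, -4) → (-3, -4); (-4, 5) → (92/25, 131/25); (-1, 0) → (-7/25, 24/25); (-4, 0) → (-28/25, 96/25)
T2 translate by (-1, -4): (-3, -4) → (-4, -8); (92/25, 131/25) → (67/25, 31/25); (-7/25, 24/25) → (-32/25, -76/25); (-28/25, 96/25) → (-53/25, -4/25)
T3 shear: y ← y − 1·x: (-4, -8) → (-4, -4); (67/25, 31/25) → (67/25, -36/25); (-32/25, -76/25) → (-32/25, -44/25); (-53/25, -4/25) → (-53/25, 49/25)
T4 shear: x ← x − 1·y: (-4, -4) → (0, -4); (67/25, -36/25) → (103/25, -36/25); (-32/25, -44/25) → (12/25, -44/25); (-53/25, 49/25) → (-102/25, 49/25)
T5 translate by (4, -1): (0, -4) → (4, -5); (103/25, -36/25) → (203/25, -61/25); (12/25, -44/25) → (112/25, -69/25); (-102/25, 49/25) → (-2/25, 24/25)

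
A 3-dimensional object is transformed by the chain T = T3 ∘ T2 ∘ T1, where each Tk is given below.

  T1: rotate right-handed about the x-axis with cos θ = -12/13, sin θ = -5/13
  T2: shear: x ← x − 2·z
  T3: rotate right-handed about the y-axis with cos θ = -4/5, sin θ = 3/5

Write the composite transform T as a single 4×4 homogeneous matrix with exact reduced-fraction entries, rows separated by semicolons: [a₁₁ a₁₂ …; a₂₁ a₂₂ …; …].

T = [-4/5 -11/13 -132/65 0; 0 -12/13 5/13 0; -3/5 -2/13 -24/65 0; 0 0 0 1]

T1 = [1 0 0 0; 0 -12/13 5/13 0; 0 -5/13 -12/13 0; 0 0 0 1]
T2·T1 = [1 10/13 24/13 0; 0 -12/13 5/13 0; 0 -5/13 -12/13 0; 0 0 0 1]
T3·…·T1 = [-4/5 -11/13 -132/65 0; 0 -12/13 5/13 0; -3/5 -2/13 -24/65 0; 0 0 0 1]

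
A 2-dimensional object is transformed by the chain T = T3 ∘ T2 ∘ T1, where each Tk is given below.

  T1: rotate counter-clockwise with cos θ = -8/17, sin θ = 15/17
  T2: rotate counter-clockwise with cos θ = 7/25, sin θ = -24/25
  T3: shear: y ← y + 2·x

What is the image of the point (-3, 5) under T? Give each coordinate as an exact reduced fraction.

T1 rotate counter-clockwise with cos θ = -8/17, sin θ = 15/17: (-3, 5) → (-3, -5)
T2 rotate counter-clockwise with cos θ = 7/25, sin θ = -24/25: (-3, -5) → (-141/25, 37/25)
T3 shear: y ← y + 2·x: (-141/25, 37/25) → (-141/25, -49/5)

T(p) = (-141/25, -49/5)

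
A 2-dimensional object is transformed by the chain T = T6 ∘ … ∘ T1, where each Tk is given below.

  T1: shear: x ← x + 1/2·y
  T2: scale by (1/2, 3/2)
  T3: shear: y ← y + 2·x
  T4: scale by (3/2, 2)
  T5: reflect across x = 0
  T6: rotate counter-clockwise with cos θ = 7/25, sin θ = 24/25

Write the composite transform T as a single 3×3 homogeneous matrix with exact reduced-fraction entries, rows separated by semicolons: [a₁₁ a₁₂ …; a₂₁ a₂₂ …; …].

T1 = [1 1/2 0; 0 1 0; 0 0 1]
T2·T1 = [1/2 1/4 0; 0 3/2 0; 0 0 1]
T3·…·T1 = [1/2 1/4 0; 1 2 0; 0 0 1]
T4·…·T1 = [3/4 3/8 0; 2 4 0; 0 0 1]
T5·…·T1 = [-3/4 -3/8 0; 2 4 0; 0 0 1]
T6·…·T1 = [-213/100 -789/200 0; -4/25 19/25 0; 0 0 1]

T = [-213/100 -789/200 0; -4/25 19/25 0; 0 0 1]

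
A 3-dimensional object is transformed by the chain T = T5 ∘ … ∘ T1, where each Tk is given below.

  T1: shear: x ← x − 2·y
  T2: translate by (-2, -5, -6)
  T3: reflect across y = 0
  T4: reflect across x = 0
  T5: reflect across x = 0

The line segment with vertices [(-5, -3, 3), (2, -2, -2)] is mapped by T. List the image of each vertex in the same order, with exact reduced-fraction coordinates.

image vertices: (-1, 8, -3), (4, 7, -8)

T1 shear: x ← x − 2·y: (-5, -3, 3) → (1, -3, 3); (2, -2, -2) → (6, -2, -2)
T2 translate by (-2, -5, -6): (1, -3, 3) → (-1, -8, -3); (6, -2, -2) → (4, -7, -8)
T3 reflect across y = 0: (-1, -8, -3) → (-1, 8, -3); (4, -7, -8) → (4, 7, -8)
T4 reflect across x = 0: (-1, 8, -3) → (1, 8, -3); (4, 7, -8) → (-4, 7, -8)
T5 reflect across x = 0: (1, 8, -3) → (-1, 8, -3); (-4, 7, -8) → (4, 7, -8)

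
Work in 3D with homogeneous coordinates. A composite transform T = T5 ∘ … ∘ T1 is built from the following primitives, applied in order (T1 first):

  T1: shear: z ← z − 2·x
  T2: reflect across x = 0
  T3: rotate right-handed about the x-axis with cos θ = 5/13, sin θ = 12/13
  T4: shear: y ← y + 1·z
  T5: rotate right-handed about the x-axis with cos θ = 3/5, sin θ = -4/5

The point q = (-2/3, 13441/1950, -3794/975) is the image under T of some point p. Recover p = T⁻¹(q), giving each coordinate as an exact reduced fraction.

p = (2/3, 9/2, -6/5)

T1 = [1 0 0 0; 0 1 0 0; -2 0 1 0; 0 0 0 1]
T2·T1 = [-1 0 0 0; 0 1 0 0; -2 0 1 0; 0 0 0 1]
T3·…·T1 = [-1 0 0 0; 24/13 5/13 -12/13 0; -10/13 12/13 5/13 0; 0 0 0 1]
T4·…·T1 = [-1 0 0 0; 14/13 17/13 -7/13 0; -10/13 12/13 5/13 0; 0 0 0 1]
T5·…·T1 = [-1 0 0 0; 2/65 99/65 -1/65 0; -86/65 -32/65 43/65 0; 0 0 0 1]
det M = -1; M⁻¹ = [-1 0 0 0; 0 43/65 1/65 0; -2 32/65 99/65 0; 0 0 0 1]
M⁻¹ · (-2/3, 13441/1950, -3794/975)ᵀ = (2/3, 9/2, -6/5)ᵀ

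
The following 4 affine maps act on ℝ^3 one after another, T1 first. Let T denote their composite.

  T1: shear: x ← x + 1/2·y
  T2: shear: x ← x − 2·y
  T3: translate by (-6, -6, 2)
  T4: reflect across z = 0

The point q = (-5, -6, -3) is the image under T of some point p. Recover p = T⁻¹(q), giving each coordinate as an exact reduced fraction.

T1 = [1 1/2 0 0; 0 1 0 0; 0 0 1 0; 0 0 0 1]
T2·T1 = [1 -3/2 0 0; 0 1 0 0; 0 0 1 0; 0 0 0 1]
T3·…·T1 = [1 -3/2 0 -6; 0 1 0 -6; 0 0 1 2; 0 0 0 1]
T4·…·T1 = [1 -3/2 0 -6; 0 1 0 -6; 0 0 -1 -2; 0 0 0 1]
det M = -1; M⁻¹ = [1 3/2 0 15; 0 1 0 6; 0 0 -1 -2; 0 0 0 1]
M⁻¹ · (-5, -6, -3)ᵀ = (1, 0, 1)ᵀ

p = (1, 0, 1)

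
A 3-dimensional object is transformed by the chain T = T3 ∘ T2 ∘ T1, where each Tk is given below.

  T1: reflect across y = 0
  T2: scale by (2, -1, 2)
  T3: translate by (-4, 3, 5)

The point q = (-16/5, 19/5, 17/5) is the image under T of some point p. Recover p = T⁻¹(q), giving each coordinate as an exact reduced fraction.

p = (2/5, 4/5, -4/5)

T1 = [1 0 0 0; 0 -1 0 0; 0 0 1 0; 0 0 0 1]
T2·T1 = [2 0 0 0; 0 1 0 0; 0 0 2 0; 0 0 0 1]
T3·…·T1 = [2 0 0 -4; 0 1 0 3; 0 0 2 5; 0 0 0 1]
det M = 4; M⁻¹ = [1/2 0 0 2; 0 1 0 -3; 0 0 1/2 -5/2; 0 0 0 1]
M⁻¹ · (-16/5, 19/5, 17/5)ᵀ = (2/5, 4/5, -4/5)ᵀ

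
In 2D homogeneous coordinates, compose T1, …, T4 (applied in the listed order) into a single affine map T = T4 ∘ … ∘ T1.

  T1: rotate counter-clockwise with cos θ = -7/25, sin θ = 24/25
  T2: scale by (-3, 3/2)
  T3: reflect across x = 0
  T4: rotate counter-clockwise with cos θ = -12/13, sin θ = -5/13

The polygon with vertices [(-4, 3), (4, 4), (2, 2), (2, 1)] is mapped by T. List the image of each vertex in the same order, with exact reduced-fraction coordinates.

T1 rotate counter-clockwise with cos θ = -7/25, sin θ = 24/25: (-4, 3) → (-44/25, -117/25); (4, 4) → (-124/25, 68/25); (2, 2) → (-62/25, 34/25); (2, 1) → (-38/25, 41/25)
T2 scale by (-3, 3/2): (-44/25, -117/25) → (132/25, -351/50); (-124/25, 68/25) → (372/25, 102/25); (-62/25, 34/25) → (186/25, 51/25); (-38/25, 41/25) → (114/25, 123/50)
T3 reflect across x = 0: (132/25, -351/50) → (-132/25, -351/50); (372/25, 102/25) → (-372/25, 102/25); (186/25, 51/25) → (-186/25, 51/25); (114/25, 123/50) → (-114/25, 123/50)
T4 rotate counter-clockwise with cos θ = -12/13, sin θ = -5/13: (-132/25, -351/50) → (1413/650, 2766/325); (-372/25, 102/25) → (4974/325, 636/325); (-186/25, 51/25) → (2487/325, 318/325); (-114/25, 123/50) → (3351/650, -168/325)

image vertices: (1413/650, 2766/325), (4974/325, 636/325), (2487/325, 318/325), (3351/650, -168/325)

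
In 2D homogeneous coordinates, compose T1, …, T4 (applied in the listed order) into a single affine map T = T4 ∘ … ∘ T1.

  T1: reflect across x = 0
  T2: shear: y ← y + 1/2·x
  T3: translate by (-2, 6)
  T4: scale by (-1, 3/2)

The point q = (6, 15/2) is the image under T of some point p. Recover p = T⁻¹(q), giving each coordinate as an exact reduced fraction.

p = (4, 1)

T1 = [-1 0 0; 0 1 0; 0 0 1]
T2·T1 = [-1 0 0; -1/2 1 0; 0 0 1]
T3·…·T1 = [-1 0 -2; -1/2 1 6; 0 0 1]
T4·…·T1 = [1 0 2; -3/4 3/2 9; 0 0 1]
det M = 3/2; M⁻¹ = [1 0 -2; 1/2 2/3 -7; 0 0 1]
M⁻¹ · (6, 15/2)ᵀ = (4, 1)ᵀ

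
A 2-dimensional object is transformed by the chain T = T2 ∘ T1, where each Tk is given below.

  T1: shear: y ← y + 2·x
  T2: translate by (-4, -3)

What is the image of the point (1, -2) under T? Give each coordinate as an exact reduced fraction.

T(p) = (-3, -3)

T1 shear: y ← y + 2·x: (1, -2) → (1, 0)
T2 translate by (-4, -3): (1, 0) → (-3, -3)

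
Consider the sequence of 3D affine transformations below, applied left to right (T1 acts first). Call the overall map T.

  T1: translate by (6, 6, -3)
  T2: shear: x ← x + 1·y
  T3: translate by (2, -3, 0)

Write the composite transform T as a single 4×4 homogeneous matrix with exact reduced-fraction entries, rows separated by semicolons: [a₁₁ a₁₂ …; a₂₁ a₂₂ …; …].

T1 = [1 0 0 6; 0 1 0 6; 0 0 1 -3; 0 0 0 1]
T2·T1 = [1 1 0 12; 0 1 0 6; 0 0 1 -3; 0 0 0 1]
T3·…·T1 = [1 1 0 14; 0 1 0 3; 0 0 1 -3; 0 0 0 1]

T = [1 1 0 14; 0 1 0 3; 0 0 1 -3; 0 0 0 1]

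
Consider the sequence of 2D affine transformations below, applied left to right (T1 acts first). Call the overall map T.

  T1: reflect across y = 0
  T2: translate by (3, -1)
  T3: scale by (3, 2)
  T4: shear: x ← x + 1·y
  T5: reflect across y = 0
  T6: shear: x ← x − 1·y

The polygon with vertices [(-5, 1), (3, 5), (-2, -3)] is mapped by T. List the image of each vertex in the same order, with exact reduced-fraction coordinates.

image vertices: (-14, 4), (-6, 12), (11, -4)

T1 reflect across y = 0: (-5, 1) → (-5, -1); (3, 5) → (3, -5); (-2, -3) → (-2, 3)
T2 translate by (3, -1): (-5, -1) → (-2, -2); (3, -5) → (6, -6); (-2, 3) → (1, 2)
T3 scale by (3, 2): (-2, -2) → (-6, -4); (6, -6) → (18, -12); (1, 2) → (3, 4)
T4 shear: x ← x + 1·y: (-6, -4) → (-10, -4); (18, -12) → (6, -12); (3, 4) → (7, 4)
T5 reflect across y = 0: (-10, -4) → (-10, 4); (6, -12) → (6, 12); (7, 4) → (7, -4)
T6 shear: x ← x − 1·y: (-10, 4) → (-14, 4); (6, 12) → (-6, 12); (7, -4) → (11, -4)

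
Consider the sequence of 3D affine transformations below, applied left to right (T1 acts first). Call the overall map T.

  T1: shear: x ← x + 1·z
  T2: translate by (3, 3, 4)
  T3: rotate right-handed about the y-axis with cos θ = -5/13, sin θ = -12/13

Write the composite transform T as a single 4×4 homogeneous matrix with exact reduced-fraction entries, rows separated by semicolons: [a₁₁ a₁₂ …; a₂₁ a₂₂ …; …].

T = [-5/13 0 -17/13 -63/13; 0 1 0 3; 12/13 0 7/13 16/13; 0 0 0 1]

T1 = [1 0 1 0; 0 1 0 0; 0 0 1 0; 0 0 0 1]
T2·T1 = [1 0 1 3; 0 1 0 3; 0 0 1 4; 0 0 0 1]
T3·…·T1 = [-5/13 0 -17/13 -63/13; 0 1 0 3; 12/13 0 7/13 16/13; 0 0 0 1]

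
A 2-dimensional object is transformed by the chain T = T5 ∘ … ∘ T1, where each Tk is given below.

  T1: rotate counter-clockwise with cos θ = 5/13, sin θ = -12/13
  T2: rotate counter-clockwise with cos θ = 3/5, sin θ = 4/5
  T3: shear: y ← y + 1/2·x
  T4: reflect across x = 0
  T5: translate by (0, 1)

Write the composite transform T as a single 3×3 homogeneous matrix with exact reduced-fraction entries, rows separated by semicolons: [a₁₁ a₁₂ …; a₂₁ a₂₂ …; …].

T1 = [5/13 12/13 0; -12/13 5/13 0; 0 0 1]
T2·T1 = [63/65 16/65 0; -16/65 63/65 0; 0 0 1]
T3·…·T1 = [63/65 16/65 0; 31/130 71/65 0; 0 0 1]
T4·…·T1 = [-63/65 -16/65 0; 31/130 71/65 0; 0 0 1]
T5·…·T1 = [-63/65 -16/65 0; 31/130 71/65 1; 0 0 1]

T = [-63/65 -16/65 0; 31/130 71/65 1; 0 0 1]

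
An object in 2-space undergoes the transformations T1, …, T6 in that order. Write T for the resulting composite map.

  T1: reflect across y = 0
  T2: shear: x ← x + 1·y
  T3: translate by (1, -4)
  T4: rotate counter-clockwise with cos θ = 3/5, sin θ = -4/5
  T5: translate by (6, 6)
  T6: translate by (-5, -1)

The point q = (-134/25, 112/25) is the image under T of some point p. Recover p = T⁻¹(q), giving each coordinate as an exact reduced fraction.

p = (-3, 7/5)

T1 = [1 0 0; 0 -1 0; 0 0 1]
T2·T1 = [1 -1 0; 0 -1 0; 0 0 1]
T3·…·T1 = [1 -1 1; 0 -1 -4; 0 0 1]
T4·…·T1 = [3/5 -7/5 -13/5; -4/5 1/5 -16/5; 0 0 1]
T5·…·T1 = [3/5 -7/5 17/5; -4/5 1/5 14/5; 0 0 1]
T6·…·T1 = [3/5 -7/5 -8/5; -4/5 1/5 9/5; 0 0 1]
det M = -1; M⁻¹ = [-1/5 -7/5 11/5; -4/5 -3/5 -1/5; 0 0 1]
M⁻¹ · (-134/25, 112/25)ᵀ = (-3, 7/5)ᵀ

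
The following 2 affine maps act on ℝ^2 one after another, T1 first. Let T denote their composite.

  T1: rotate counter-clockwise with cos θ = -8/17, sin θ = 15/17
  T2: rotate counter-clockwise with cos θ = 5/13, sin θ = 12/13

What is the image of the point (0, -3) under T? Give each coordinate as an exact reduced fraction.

T(p) = (-63/221, 660/221)

T1 rotate counter-clockwise with cos θ = -8/17, sin θ = 15/17: (0, -3) → (45/17, 24/17)
T2 rotate counter-clockwise with cos θ = 5/13, sin θ = 12/13: (45/17, 24/17) → (-63/221, 660/221)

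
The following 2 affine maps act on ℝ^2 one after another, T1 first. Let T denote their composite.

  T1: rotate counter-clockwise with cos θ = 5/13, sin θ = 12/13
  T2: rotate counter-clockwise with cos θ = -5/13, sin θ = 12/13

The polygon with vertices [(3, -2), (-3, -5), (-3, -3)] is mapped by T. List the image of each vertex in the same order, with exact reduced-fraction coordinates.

T1 rotate counter-clockwise with cos θ = 5/13, sin θ = 12/13: (3, -2) → (3, 2); (-3, -5) → (45/13, -61/13); (-3, -3) → (21/13, -51/13)
T2 rotate counter-clockwise with cos θ = -5/13, sin θ = 12/13: (3, 2) → (-3, 2); (45/13, -61/13) → (3, 5); (21/13, -51/13) → (3, 3)

image vertices: (-3, 2), (3, 5), (3, 3)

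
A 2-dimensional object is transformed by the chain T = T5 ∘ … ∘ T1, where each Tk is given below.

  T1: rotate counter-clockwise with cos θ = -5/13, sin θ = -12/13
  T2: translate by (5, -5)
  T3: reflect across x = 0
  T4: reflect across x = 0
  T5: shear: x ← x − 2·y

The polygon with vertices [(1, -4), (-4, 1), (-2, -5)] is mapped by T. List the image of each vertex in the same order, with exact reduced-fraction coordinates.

image vertices: (126/13, -57/13), (141/13, -22/13), (47/13, -16/13)

T1 rotate counter-clockwise with cos θ = -5/13, sin θ = -12/13: (1, -4) → (-53/13, 8/13); (-4, 1) → (32/13, 43/13); (-2, -5) → (-50/13, 49/13)
T2 translate by (5, -5): (-53/13, 8/13) → (12/13, -57/13); (32/13, 43/13) → (97/13, -22/13); (-50/13, 49/13) → (15/13, -16/13)
T3 reflect across x = 0: (12/13, -57/13) → (-12/13, -57/13); (97/13, -22/13) → (-97/13, -22/13); (15/13, -16/13) → (-15/13, -16/13)
T4 reflect across x = 0: (-12/13, -57/13) → (12/13, -57/13); (-97/13, -22/13) → (97/13, -22/13); (-15/13, -16/13) → (15/13, -16/13)
T5 shear: x ← x − 2·y: (12/13, -57/13) → (126/13, -57/13); (97/13, -22/13) → (141/13, -22/13); (15/13, -16/13) → (47/13, -16/13)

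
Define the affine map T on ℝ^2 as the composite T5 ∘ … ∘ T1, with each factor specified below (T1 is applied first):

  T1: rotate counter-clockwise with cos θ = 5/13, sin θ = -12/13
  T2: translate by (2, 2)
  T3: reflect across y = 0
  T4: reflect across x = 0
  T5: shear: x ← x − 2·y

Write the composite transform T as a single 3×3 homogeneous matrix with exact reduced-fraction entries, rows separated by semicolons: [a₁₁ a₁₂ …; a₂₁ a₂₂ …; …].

T = [-29/13 -2/13 2; 12/13 -5/13 -2; 0 0 1]

T1 = [5/13 12/13 0; -12/13 5/13 0; 0 0 1]
T2·T1 = [5/13 12/13 2; -12/13 5/13 2; 0 0 1]
T3·…·T1 = [5/13 12/13 2; 12/13 -5/13 -2; 0 0 1]
T4·…·T1 = [-5/13 -12/13 -2; 12/13 -5/13 -2; 0 0 1]
T5·…·T1 = [-29/13 -2/13 2; 12/13 -5/13 -2; 0 0 1]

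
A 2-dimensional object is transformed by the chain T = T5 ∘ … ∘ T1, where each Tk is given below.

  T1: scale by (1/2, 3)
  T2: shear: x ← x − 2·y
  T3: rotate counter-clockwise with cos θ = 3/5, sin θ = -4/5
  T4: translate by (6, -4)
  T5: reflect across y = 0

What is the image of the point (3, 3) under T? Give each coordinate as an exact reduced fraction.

T(p) = (33/10, -73/5)

T1 scale by (1/2, 3): (3, 3) → (3/2, 9)
T2 shear: x ← x − 2·y: (3/2, 9) → (-33/2, 9)
T3 rotate counter-clockwise with cos θ = 3/5, sin θ = -4/5: (-33/2, 9) → (-27/10, 93/5)
T4 translate by (6, -4): (-27/10, 93/5) → (33/10, 73/5)
T5 reflect across y = 0: (33/10, 73/5) → (33/10, -73/5)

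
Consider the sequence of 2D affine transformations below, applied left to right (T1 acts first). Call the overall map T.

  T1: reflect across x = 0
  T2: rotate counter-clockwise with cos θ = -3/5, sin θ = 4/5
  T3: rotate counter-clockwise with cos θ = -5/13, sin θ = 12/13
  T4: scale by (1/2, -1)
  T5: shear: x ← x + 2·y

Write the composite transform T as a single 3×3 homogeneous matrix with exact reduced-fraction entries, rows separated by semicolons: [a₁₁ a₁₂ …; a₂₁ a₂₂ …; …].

T1 = [-1 0 0; 0 1 0; 0 0 1]
T2·T1 = [3/5 -4/5 0; -4/5 -3/5 0; 0 0 1]
T3·…·T1 = [33/65 56/65 0; 56/65 -33/65 0; 0 0 1]
T4·…·T1 = [33/130 28/65 0; -56/65 33/65 0; 0 0 1]
T5·…·T1 = [-191/130 94/65 0; -56/65 33/65 0; 0 0 1]

T = [-191/130 94/65 0; -56/65 33/65 0; 0 0 1]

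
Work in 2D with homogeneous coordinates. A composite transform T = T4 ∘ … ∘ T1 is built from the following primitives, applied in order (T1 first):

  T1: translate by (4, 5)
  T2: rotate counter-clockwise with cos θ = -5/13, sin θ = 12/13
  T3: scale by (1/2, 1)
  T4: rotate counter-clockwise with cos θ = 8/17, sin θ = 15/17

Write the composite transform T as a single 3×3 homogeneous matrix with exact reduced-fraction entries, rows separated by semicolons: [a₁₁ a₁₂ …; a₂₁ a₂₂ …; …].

T = [-200/221 27/221 -665/221; 9/34 -10/17 -32/17; 0 0 1]

T1 = [1 0 4; 0 1 5; 0 0 1]
T2·T1 = [-5/13 -12/13 -80/13; 12/13 -5/13 23/13; 0 0 1]
T3·…·T1 = [-5/26 -6/13 -40/13; 12/13 -5/13 23/13; 0 0 1]
T4·…·T1 = [-200/221 27/221 -665/221; 9/34 -10/17 -32/17; 0 0 1]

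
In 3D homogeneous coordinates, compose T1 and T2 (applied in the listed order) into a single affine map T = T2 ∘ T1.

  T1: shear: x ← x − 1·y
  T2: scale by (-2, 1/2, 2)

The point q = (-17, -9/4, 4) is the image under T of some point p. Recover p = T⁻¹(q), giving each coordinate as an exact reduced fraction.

T1 = [1 -1 0 0; 0 1 0 0; 0 0 1 0; 0 0 0 1]
T2·T1 = [-2 2 0 0; 0 1/2 0 0; 0 0 2 0; 0 0 0 1]
det M = -2; M⁻¹ = [-1/2 2 0 0; 0 2 0 0; 0 0 1/2 0; 0 0 0 1]
M⁻¹ · (-17, -9/4, 4)ᵀ = (4, -9/2, 2)ᵀ

p = (4, -9/2, 2)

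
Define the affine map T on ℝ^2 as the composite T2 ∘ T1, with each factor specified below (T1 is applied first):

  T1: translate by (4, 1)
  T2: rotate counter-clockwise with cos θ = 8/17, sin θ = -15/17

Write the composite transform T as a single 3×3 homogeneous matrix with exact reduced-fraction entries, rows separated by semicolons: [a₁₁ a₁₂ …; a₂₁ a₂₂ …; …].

T1 = [1 0 4; 0 1 1; 0 0 1]
T2·T1 = [8/17 15/17 47/17; -15/17 8/17 -52/17; 0 0 1]

T = [8/17 15/17 47/17; -15/17 8/17 -52/17; 0 0 1]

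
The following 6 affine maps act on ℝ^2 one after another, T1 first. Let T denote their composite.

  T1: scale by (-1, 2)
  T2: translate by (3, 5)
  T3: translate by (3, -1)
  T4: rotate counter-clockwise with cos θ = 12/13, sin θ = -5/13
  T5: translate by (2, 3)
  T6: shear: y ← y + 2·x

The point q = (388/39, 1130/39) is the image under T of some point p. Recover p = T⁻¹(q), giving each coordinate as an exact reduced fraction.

T1 = [-1 0 0; 0 2 0; 0 0 1]
T2·T1 = [-1 0 3; 0 2 5; 0 0 1]
T3·…·T1 = [-1 0 6; 0 2 4; 0 0 1]
T4·…·T1 = [-12/13 10/13 92/13; 5/13 24/13 18/13; 0 0 1]
T5·…·T1 = [-12/13 10/13 118/13; 5/13 24/13 57/13; 0 0 1]
T6·…·T1 = [-12/13 10/13 118/13; -19/13 44/13 293/13; 0 0 1]
det M = -2; M⁻¹ = [-22/13 5/13 87/13; -19/26 6/13 -49/13; 0 0 1]
M⁻¹ · (388/39, 1130/39)ᵀ = (1, 7/3)ᵀ

p = (1, 7/3)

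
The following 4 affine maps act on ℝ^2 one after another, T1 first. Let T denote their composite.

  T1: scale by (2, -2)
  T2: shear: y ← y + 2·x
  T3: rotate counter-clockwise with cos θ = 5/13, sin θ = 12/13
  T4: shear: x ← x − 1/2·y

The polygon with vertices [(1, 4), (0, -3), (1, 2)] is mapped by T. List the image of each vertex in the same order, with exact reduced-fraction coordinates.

T1 scale by (2, -2): (1, 4) → (2, -8); (0, -3) → (0, 6); (1, 2) → (2, -4)
T2 shear: y ← y + 2·x: (2, -8) → (2, -4); (0, 6) → (0, 6); (2, -4) → (2, 0)
T3 rotate counter-clockwise with cos θ = 5/13, sin θ = 12/13: (2, -4) → (58/13, 4/13); (0, 6) → (-72/13, 30/13); (2, 0) → (10/13, 24/13)
T4 shear: x ← x − 1/2·y: (58/13, 4/13) → (56/13, 4/13); (-72/13, 30/13) → (-87/13, 30/13); (10/13, 24/13) → (-2/13, 24/13)

image vertices: (56/13, 4/13), (-87/13, 30/13), (-2/13, 24/13)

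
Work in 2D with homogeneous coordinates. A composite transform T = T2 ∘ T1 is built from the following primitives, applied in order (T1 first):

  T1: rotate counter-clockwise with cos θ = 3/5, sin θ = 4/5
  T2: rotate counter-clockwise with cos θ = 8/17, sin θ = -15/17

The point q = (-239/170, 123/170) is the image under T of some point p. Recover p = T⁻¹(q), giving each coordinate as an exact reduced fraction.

p = (-3/2, 1/2)

T1 = [3/5 -4/5 0; 4/5 3/5 0; 0 0 1]
T2·T1 = [84/85 13/85 0; -13/85 84/85 0; 0 0 1]
det M = 1; M⁻¹ = [84/85 -13/85 0; 13/85 84/85 0; 0 0 1]
M⁻¹ · (-239/170, 123/170)ᵀ = (-3/2, 1/2)ᵀ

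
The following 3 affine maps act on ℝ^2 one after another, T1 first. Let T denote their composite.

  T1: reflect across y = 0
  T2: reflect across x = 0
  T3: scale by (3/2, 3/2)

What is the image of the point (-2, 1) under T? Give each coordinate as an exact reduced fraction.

T(p) = (3, -3/2)

T1 reflect across y = 0: (-2, 1) → (-2, -1)
T2 reflect across x = 0: (-2, -1) → (2, -1)
T3 scale by (3/2, 3/2): (2, -1) → (3, -3/2)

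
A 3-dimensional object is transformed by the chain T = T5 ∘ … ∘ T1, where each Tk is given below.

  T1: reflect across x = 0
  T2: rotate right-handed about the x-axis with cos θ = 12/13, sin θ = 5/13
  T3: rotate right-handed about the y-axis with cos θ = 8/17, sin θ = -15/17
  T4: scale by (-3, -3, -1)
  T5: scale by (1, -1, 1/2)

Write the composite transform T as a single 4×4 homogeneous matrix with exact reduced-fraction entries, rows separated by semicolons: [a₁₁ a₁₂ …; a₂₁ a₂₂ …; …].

T = [24/17 225/221 540/221 0; 0 36/13 -15/13 0; 15/34 -20/221 -48/221 0; 0 0 0 1]

T1 = [-1 0 0 0; 0 1 0 0; 0 0 1 0; 0 0 0 1]
T2·T1 = [-1 0 0 0; 0 12/13 -5/13 0; 0 5/13 12/13 0; 0 0 0 1]
T3·…·T1 = [-8/17 -75/221 -180/221 0; 0 12/13 -5/13 0; -15/17 40/221 96/221 0; 0 0 0 1]
T4·…·T1 = [24/17 225/221 540/221 0; 0 -36/13 15/13 0; 15/17 -40/221 -96/221 0; 0 0 0 1]
T5·…·T1 = [24/17 225/221 540/221 0; 0 36/13 -15/13 0; 15/34 -20/221 -48/221 0; 0 0 0 1]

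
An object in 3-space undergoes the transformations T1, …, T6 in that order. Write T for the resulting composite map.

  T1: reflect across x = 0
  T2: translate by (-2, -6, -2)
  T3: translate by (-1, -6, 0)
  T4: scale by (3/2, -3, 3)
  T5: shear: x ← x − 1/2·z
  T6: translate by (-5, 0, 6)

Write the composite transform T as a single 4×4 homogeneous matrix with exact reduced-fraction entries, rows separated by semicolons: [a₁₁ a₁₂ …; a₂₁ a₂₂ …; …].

T = [-3/2 0 -3/2 -13/2; 0 -3 0 36; 0 0 3 0; 0 0 0 1]

T1 = [-1 0 0 0; 0 1 0 0; 0 0 1 0; 0 0 0 1]
T2·T1 = [-1 0 0 -2; 0 1 0 -6; 0 0 1 -2; 0 0 0 1]
T3·…·T1 = [-1 0 0 -3; 0 1 0 -12; 0 0 1 -2; 0 0 0 1]
T4·…·T1 = [-3/2 0 0 -9/2; 0 -3 0 36; 0 0 3 -6; 0 0 0 1]
T5·…·T1 = [-3/2 0 -3/2 -3/2; 0 -3 0 36; 0 0 3 -6; 0 0 0 1]
T6·…·T1 = [-3/2 0 -3/2 -13/2; 0 -3 0 36; 0 0 3 0; 0 0 0 1]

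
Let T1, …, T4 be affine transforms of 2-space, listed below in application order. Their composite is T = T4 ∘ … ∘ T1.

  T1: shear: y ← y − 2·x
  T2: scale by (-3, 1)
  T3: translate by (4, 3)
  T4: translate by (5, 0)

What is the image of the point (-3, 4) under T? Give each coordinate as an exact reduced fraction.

T1 shear: y ← y − 2·x: (-3, 4) → (-3, 10)
T2 scale by (-3, 1): (-3, 10) → (9, 10)
T3 translate by (4, 3): (9, 10) → (13, 13)
T4 translate by (5, 0): (13, 13) → (18, 13)

T(p) = (18, 13)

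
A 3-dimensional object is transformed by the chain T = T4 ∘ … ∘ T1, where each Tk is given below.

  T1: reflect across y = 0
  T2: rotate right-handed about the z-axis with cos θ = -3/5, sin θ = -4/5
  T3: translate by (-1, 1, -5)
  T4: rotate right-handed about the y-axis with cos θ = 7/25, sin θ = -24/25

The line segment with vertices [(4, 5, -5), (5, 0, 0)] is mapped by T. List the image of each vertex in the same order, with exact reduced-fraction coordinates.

T1 reflect across y = 0: (4, 5, -5) → (4, -5, -5); (5, 0, 0) → (5, 0, 0)
T2 rotate right-handed about the z-axis with cos θ = -3/5, sin θ = -4/5: (4, -5, -5) → (-32/5, -1/5, -5); (5, 0, 0) → (-3, -4, 0)
T3 translate by (-1, 1, -5): (-32/5, -1/5, -5) → (-37/5, 4/5, -10); (-3, -4, 0) → (-4, -3, -5)
T4 rotate right-handed about the y-axis with cos θ = 7/25, sin θ = -24/25: (-37/5, 4/5, -10) → (941/125, 4/5, -1238/125); (-4, -3, -5) → (92/25, -3, -131/25)

image vertices: (941/125, 4/5, -1238/125), (92/25, -3, -131/25)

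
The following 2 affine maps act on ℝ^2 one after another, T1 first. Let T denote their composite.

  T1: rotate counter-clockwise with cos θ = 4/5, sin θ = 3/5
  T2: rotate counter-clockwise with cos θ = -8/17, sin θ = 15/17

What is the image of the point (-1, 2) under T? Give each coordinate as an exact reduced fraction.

T(p) = (1/17, -38/17)

T1 rotate counter-clockwise with cos θ = 4/5, sin θ = 3/5: (-1, 2) → (-2, 1)
T2 rotate counter-clockwise with cos θ = -8/17, sin θ = 15/17: (-2, 1) → (1/17, -38/17)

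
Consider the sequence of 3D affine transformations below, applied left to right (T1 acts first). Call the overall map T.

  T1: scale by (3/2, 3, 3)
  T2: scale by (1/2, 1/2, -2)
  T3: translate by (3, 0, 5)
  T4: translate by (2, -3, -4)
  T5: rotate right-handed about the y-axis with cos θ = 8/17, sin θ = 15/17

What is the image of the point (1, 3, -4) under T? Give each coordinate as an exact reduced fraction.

T1 scale by (3/2, 3, 3): (1, 3, -4) → (3/2, 9, -12)
T2 scale by (1/2, 1/2, -2): (3/2, 9, -12) → (3/4, 9/2, 24)
T3 translate by (3, 0, 5): (3/4, 9/2, 24) → (15/4, 9/2, 29)
T4 translate by (2, -3, -4): (15/4, 9/2, 29) → (23/4, 3/2, 25)
T5 rotate right-handed about the y-axis with cos θ = 8/17, sin θ = 15/17: (23/4, 3/2, 25) → (421/17, 3/2, 455/68)

T(p) = (421/17, 3/2, 455/68)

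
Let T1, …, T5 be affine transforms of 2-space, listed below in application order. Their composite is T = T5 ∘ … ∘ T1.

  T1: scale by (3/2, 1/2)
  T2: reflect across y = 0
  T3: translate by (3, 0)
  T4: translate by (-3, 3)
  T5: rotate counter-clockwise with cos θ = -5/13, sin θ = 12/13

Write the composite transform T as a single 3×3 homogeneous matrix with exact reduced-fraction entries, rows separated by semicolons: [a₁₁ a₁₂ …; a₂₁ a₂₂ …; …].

T1 = [3/2 0 0; 0 1/2 0; 0 0 1]
T2·T1 = [3/2 0 0; 0 -1/2 0; 0 0 1]
T3·…·T1 = [3/2 0 3; 0 -1/2 0; 0 0 1]
T4·…·T1 = [3/2 0 0; 0 -1/2 3; 0 0 1]
T5·…·T1 = [-15/26 6/13 -36/13; 18/13 5/26 -15/13; 0 0 1]

T = [-15/26 6/13 -36/13; 18/13 5/26 -15/13; 0 0 1]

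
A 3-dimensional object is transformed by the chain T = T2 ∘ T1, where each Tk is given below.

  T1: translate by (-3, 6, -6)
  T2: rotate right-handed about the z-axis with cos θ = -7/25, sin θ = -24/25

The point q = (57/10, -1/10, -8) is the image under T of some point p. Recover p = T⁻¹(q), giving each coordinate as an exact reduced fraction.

p = (3/2, -1/2, -2)

T1 = [1 0 0 -3; 0 1 0 6; 0 0 1 -6; 0 0 0 1]
T2·T1 = [-7/25 24/25 0 33/5; -24/25 -7/25 0 6/5; 0 0 1 -6; 0 0 0 1]
det M = 1; M⁻¹ = [-7/25 -24/25 0 3; 24/25 -7/25 0 -6; 0 0 1 6; 0 0 0 1]
M⁻¹ · (57/10, -1/10, -8)ᵀ = (3/2, -1/2, -2)ᵀ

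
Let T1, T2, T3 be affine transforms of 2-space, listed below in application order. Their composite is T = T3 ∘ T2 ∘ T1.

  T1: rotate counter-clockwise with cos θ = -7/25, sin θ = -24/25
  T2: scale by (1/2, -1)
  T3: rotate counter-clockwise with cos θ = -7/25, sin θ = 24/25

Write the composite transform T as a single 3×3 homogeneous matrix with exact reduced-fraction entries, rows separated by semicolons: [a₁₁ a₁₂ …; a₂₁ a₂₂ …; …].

T = [-1103/1250 -252/625 0; -252/625 239/625 0; 0 0 1]

T1 = [-7/25 24/25 0; -24/25 -7/25 0; 0 0 1]
T2·T1 = [-7/50 12/25 0; 24/25 7/25 0; 0 0 1]
T3·…·T1 = [-1103/1250 -252/625 0; -252/625 239/625 0; 0 0 1]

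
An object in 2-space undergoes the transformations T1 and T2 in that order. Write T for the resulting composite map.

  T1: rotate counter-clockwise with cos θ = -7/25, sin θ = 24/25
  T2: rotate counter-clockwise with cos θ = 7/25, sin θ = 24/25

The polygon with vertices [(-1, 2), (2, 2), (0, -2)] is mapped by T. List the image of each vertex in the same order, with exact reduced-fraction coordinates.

image vertices: (1, -2), (-2, -2), (0, 2)

T1 rotate counter-clockwise with cos θ = -7/25, sin θ = 24/25: (-1, 2) → (-41/25, -38/25); (2, 2) → (-62/25, 34/25); (0, -2) → (48/25, 14/25)
T2 rotate counter-clockwise with cos θ = 7/25, sin θ = 24/25: (-41/25, -38/25) → (1, -2); (-62/25, 34/25) → (-2, -2); (48/25, 14/25) → (0, 2)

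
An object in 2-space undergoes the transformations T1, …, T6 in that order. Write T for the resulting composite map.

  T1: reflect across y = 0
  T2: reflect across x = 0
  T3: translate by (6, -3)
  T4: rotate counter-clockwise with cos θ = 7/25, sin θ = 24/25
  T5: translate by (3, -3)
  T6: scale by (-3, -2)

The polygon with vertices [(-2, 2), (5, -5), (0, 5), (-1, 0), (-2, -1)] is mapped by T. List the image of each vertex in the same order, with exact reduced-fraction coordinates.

T1 reflect across y = 0: (-2, 2) → (-2, -2); (5, -5) → (5, 5); (0, 5) → (0, -5); (-1, 0) → (-1, 0); (-2, -1) → (-2, 1)
T2 reflect across x = 0: (-2, -2) → (2, -2); (5, 5) → (-5, 5); (0, -5) → (0, -5); (-1, 0) → (1, 0); (-2, 1) → (2, 1)
T3 translate by (6, -3): (2, -2) → (8, -5); (-5, 5) → (1, 2); (0, -5) → (6, -8); (1, 0) → (7, -3); (2, 1) → (8, -2)
T4 rotate counter-clockwise with cos θ = 7/25, sin θ = 24/25: (8, -5) → (176/25, 157/25); (1, 2) → (-41/25, 38/25); (6, -8) → (234/25, 88/25); (7, -3) → (121/25, 147/25); (8, -2) → (104/25, 178/25)
T5 translate by (3, -3): (176/25, 157/25) → (251/25, 82/25); (-41/25, 38/25) → (34/25, -37/25); (234/25, 88/25) → (309/25, 13/25); (121/25, 147/25) → (196/25, 72/25); (104/25, 178/25) → (179/25, 103/25)
T6 scale by (-3, -2): (251/25, 82/25) → (-753/25, -164/25); (34/25, -37/25) → (-102/25, 74/25); (309/25, 13/25) → (-927/25, -26/25); (196/25, 72/25) → (-588/25, -144/25); (179/25, 103/25) → (-537/25, -206/25)

image vertices: (-753/25, -164/25), (-102/25, 74/25), (-927/25, -26/25), (-588/25, -144/25), (-537/25, -206/25)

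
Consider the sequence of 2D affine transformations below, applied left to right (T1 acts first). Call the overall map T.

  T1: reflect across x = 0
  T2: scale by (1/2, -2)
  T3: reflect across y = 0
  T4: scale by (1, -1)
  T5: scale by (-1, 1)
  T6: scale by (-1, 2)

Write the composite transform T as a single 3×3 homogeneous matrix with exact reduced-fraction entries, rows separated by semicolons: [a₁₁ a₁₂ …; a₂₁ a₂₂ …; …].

T1 = [-1 0 0; 0 1 0; 0 0 1]
T2·T1 = [-1/2 0 0; 0 -2 0; 0 0 1]
T3·…·T1 = [-1/2 0 0; 0 2 0; 0 0 1]
T4·…·T1 = [-1/2 0 0; 0 -2 0; 0 0 1]
T5·…·T1 = [1/2 0 0; 0 -2 0; 0 0 1]
T6·…·T1 = [-1/2 0 0; 0 -4 0; 0 0 1]

T = [-1/2 0 0; 0 -4 0; 0 0 1]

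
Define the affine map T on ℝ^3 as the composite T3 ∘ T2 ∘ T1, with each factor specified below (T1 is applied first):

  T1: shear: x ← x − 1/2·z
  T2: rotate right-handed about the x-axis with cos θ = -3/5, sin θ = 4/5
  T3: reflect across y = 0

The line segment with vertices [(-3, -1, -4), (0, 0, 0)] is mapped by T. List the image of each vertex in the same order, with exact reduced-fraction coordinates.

image vertices: (-1, -19/5, 8/5), (0, 0, 0)

T1 shear: x ← x − 1/2·z: (-3, -1, -4) → (-1, -1, -4); (0, 0, 0) → (0, 0, 0)
T2 rotate right-handed about the x-axis with cos θ = -3/5, sin θ = 4/5: (-1, -1, -4) → (-1, 19/5, 8/5); (0, 0, 0) → (0, 0, 0)
T3 reflect across y = 0: (-1, 19/5, 8/5) → (-1, -19/5, 8/5); (0, 0, 0) → (0, 0, 0)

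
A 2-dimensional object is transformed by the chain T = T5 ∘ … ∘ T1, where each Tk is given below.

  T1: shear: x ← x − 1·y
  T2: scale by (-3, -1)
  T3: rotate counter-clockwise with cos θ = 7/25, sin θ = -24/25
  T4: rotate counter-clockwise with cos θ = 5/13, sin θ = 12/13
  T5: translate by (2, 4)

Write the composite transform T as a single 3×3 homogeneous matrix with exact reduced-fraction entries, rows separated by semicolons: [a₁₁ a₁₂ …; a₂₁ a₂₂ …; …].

T1 = [1 -1 0; 0 1 0; 0 0 1]
T2·T1 = [-3 3 0; 0 -1 0; 0 0 1]
T3·…·T1 = [-21/25 -3/25 0; 72/25 -79/25 0; 0 0 1]
T4·…·T1 = [-969/325 933/325 0; 108/325 -431/325 0; 0 0 1]
T5·…·T1 = [-969/325 933/325 2; 108/325 -431/325 4; 0 0 1]

T = [-969/325 933/325 2; 108/325 -431/325 4; 0 0 1]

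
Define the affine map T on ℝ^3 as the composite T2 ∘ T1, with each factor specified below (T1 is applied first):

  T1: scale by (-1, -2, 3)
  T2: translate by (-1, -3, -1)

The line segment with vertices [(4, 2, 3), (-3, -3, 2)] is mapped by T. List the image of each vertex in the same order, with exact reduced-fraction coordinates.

image vertices: (-5, -7, 8), (2, 3, 5)

T1 scale by (-1, -2, 3): (4, 2, 3) → (-4, -4, 9); (-3, -3, 2) → (3, 6, 6)
T2 translate by (-1, -3, -1): (-4, -4, 9) → (-5, -7, 8); (3, 6, 6) → (2, 3, 5)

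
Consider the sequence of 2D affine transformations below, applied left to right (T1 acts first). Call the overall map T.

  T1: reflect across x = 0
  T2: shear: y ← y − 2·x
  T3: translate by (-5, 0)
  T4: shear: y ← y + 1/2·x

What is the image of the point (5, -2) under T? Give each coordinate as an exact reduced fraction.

T1 reflect across x = 0: (5, -2) → (-5, -2)
T2 shear: y ← y − 2·x: (-5, -2) → (-5, 8)
T3 translate by (-5, 0): (-5, 8) → (-10, 8)
T4 shear: y ← y + 1/2·x: (-10, 8) → (-10, 3)

T(p) = (-10, 3)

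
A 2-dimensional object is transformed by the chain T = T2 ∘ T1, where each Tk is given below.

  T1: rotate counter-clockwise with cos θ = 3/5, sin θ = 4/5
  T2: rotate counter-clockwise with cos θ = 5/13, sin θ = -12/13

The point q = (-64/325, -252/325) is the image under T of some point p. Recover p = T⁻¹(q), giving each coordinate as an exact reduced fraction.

p = (0, -4/5)

T1 = [3/5 -4/5 0; 4/5 3/5 0; 0 0 1]
T2·T1 = [63/65 16/65 0; -16/65 63/65 0; 0 0 1]
det M = 1; M⁻¹ = [63/65 -16/65 0; 16/65 63/65 0; 0 0 1]
M⁻¹ · (-64/325, -252/325)ᵀ = (0, -4/5)ᵀ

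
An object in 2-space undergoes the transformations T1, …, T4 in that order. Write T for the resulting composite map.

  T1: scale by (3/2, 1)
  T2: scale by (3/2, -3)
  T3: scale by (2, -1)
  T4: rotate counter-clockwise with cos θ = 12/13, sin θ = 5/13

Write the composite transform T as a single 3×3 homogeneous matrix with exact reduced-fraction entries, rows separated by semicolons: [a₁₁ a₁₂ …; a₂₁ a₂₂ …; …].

T = [54/13 -15/13 0; 45/26 36/13 0; 0 0 1]

T1 = [3/2 0 0; 0 1 0; 0 0 1]
T2·T1 = [9/4 0 0; 0 -3 0; 0 0 1]
T3·…·T1 = [9/2 0 0; 0 3 0; 0 0 1]
T4·…·T1 = [54/13 -15/13 0; 45/26 36/13 0; 0 0 1]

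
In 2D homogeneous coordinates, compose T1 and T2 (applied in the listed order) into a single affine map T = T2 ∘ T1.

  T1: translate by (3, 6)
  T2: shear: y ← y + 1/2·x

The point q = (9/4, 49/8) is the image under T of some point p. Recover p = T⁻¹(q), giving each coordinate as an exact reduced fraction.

T1 = [1 0 3; 0 1 6; 0 0 1]
T2·T1 = [1 0 3; 1/2 1 15/2; 0 0 1]
det M = 1; M⁻¹ = [1 0 -3; -1/2 1 -6; 0 0 1]
M⁻¹ · (9/4, 49/8)ᵀ = (-3/4, -1)ᵀ

p = (-3/4, -1)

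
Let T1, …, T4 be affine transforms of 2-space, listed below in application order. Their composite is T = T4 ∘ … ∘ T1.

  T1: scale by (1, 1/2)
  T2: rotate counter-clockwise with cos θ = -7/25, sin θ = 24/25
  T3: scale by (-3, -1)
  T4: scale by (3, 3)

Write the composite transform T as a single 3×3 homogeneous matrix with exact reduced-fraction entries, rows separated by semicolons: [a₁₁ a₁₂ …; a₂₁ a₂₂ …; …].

T1 = [1 0 0; 0 1/2 0; 0 0 1]
T2·T1 = [-7/25 -12/25 0; 24/25 -7/50 0; 0 0 1]
T3·…·T1 = [21/25 36/25 0; -24/25 7/50 0; 0 0 1]
T4·…·T1 = [63/25 108/25 0; -72/25 21/50 0; 0 0 1]

T = [63/25 108/25 0; -72/25 21/50 0; 0 0 1]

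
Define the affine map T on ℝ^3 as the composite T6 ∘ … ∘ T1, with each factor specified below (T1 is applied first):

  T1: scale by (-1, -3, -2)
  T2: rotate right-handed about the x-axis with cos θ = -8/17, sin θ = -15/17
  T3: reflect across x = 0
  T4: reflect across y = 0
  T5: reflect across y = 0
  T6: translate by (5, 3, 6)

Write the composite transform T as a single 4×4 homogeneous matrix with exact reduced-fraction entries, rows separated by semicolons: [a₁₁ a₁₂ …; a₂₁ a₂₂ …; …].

T = [1 0 0 5; 0 24/17 -30/17 3; 0 45/17 16/17 6; 0 0 0 1]

T1 = [-1 0 0 0; 0 -3 0 0; 0 0 -2 0; 0 0 0 1]
T2·T1 = [-1 0 0 0; 0 24/17 -30/17 0; 0 45/17 16/17 0; 0 0 0 1]
T3·…·T1 = [1 0 0 0; 0 24/17 -30/17 0; 0 45/17 16/17 0; 0 0 0 1]
T4·…·T1 = [1 0 0 0; 0 -24/17 30/17 0; 0 45/17 16/17 0; 0 0 0 1]
T5·…·T1 = [1 0 0 0; 0 24/17 -30/17 0; 0 45/17 16/17 0; 0 0 0 1]
T6·…·T1 = [1 0 0 5; 0 24/17 -30/17 3; 0 45/17 16/17 6; 0 0 0 1]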